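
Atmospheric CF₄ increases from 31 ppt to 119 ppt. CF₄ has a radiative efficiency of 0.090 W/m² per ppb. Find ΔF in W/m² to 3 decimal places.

CF₄: Δ = 119 − 31 = 88 ppt = 0.088 ppb; ΔF = 0.090 × 0.088 = 0.0079 W/m².

ΔF = 0.008 W/m²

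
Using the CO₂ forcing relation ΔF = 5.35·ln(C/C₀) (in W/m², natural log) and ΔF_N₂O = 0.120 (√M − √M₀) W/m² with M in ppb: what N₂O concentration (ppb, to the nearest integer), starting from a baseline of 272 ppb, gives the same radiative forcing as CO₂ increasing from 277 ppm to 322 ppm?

M ≈ 538 ppb

CO₂ forcing: 5.35 × ln(322/277) = 5.35 × 0.150534 = 0.80536 W/m².
Set 0.120(√M − √272) = 0.80536: √M = 0.80536/0.120 + √272 = 6.7113 + 16.4924 = 23.2037.
M = (23.2037)² = 538.41 ppb.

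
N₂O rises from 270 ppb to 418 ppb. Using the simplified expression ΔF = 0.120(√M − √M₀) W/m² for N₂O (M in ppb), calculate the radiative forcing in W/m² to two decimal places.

N₂O: 0.120 × (√418 − √270) = 0.120 × (20.4450 − 16.4317) = 0.120 × 4.0133 = 0.4816 W/m².

ΔF = 0.48 W/m²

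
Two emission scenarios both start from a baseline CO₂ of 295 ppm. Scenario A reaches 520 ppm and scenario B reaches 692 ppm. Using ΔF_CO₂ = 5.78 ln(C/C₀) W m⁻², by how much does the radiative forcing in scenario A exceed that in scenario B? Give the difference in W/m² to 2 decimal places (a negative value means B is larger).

ΔF_A = 5.78 ln(520/295) = 5.78 × 0.56685 = 3.2764 W/m².
ΔF_B = 5.78 ln(692/295) = 5.78 × 0.85261 = 4.9281 W/m².
Difference: 3.2764 − 4.9281 = -1.6517 W/m².
(Equivalently, ΔF_A − ΔF_B = 5.78 ln(520/692) = 5.78 × -0.28576 = -1.6517 W/m².)

ΔF_A − ΔF_B = -1.65 W/m²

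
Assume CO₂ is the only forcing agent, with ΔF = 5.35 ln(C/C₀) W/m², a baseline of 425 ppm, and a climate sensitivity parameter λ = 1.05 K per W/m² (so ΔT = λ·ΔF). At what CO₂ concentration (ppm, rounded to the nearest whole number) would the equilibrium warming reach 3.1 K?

C ≈ 738 ppm

Required forcing: ΔF = ΔT/λ = 3.1/1.05 = 2.9524 W/m².
Then ln(C/425) = ΔF/5.35 = 2.9524/5.35 = 0.55185.
So C = 425 × e^0.55185 = 425 × 1.73646 = 738.00 ppm.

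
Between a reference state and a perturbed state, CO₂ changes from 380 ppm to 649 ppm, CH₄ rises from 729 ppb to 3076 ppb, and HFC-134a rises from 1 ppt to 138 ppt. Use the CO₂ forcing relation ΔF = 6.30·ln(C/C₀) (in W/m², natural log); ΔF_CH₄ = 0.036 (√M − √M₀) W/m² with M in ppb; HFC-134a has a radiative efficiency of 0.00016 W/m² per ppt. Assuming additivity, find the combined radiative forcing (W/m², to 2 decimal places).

ΔF = 4.42 W/m²

CO₂: 6.30 × ln(649/380) = 6.30 × ln(1.70789) = 6.30 × 0.53526 = 3.3721 W/m².
CH₄: 0.036 × (√3076 − √729) = 0.036 × (55.4617 − 27.0000) = 0.036 × 28.4617 = 1.0246 W/m².
HFC-134a: ΔF = 0.00016 × (138 − 1) = 0.00016 × 137 = 0.0219 W/m².
Total ΔF = 3.3721 + 1.0246 + 0.0219 = 4.4186 W/m².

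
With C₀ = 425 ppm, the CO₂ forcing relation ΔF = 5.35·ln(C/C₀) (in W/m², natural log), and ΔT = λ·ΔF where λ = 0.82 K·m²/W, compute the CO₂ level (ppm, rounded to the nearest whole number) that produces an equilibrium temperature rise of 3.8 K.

C ≈ 1011 ppm

Required forcing: ΔF = ΔT/λ = 3.8/0.82 = 4.6341 W/m².
Then ln(C/425) = ΔF/5.35 = 4.6341/5.35 = 0.86619.
So C = 425 × e^0.86619 = 425 × 2.37783 = 1010.58 ppm.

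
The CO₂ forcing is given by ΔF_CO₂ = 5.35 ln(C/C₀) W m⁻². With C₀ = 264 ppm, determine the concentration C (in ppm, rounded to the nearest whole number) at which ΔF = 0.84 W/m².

Set 5.35 ln(C/264) = 0.84, so ln(C/264) = 0.84/5.35 = 0.15701.
Then C/264 = e^0.15701 = 1.17001, giving C = 264 × 1.17001 = 308.88 ppm.

C ≈ 309 ppm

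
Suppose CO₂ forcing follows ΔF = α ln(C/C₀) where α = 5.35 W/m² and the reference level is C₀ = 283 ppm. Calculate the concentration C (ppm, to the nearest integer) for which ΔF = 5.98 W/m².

C ≈ 865 ppm

Set 5.35 ln(C/283) = 5.98, so ln(C/283) = 5.98/5.35 = 1.11776.
Then C/283 = e^1.11776 = 3.05800, giving C = 283 × 3.05800 = 865.41 ppm.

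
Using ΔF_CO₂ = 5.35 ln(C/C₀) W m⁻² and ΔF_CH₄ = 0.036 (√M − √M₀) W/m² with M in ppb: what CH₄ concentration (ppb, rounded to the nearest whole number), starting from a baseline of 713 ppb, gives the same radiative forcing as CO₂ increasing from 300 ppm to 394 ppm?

CO₂ forcing: 5.35 × ln(394/300) = 5.35 × 0.272568 = 1.45824 W/m².
Set 0.036(√M − √713) = 1.45824: √M = 1.45824/0.036 + √713 = 40.5067 + 26.7021 = 67.2088.
M = (67.2088)² = 4517.02 ppb.

M ≈ 4517 ppb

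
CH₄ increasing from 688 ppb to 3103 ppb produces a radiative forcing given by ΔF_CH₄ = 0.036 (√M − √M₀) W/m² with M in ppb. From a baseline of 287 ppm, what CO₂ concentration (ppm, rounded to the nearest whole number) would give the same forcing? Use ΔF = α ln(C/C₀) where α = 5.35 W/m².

C ≈ 350 ppm

CH₄ forcing: 0.036 × (√3103 − √688) = 0.036 × (55.7046 − 26.2298) = 0.036 × 29.4748 = 1.06109 W/m².
Set 5.35 ln(C/287) = 1.06109: ln(C/287) = 1.06109/5.35 = 0.19833, so C = 287 × e^0.19833 = 287 × 1.21936 = 349.96 ppm.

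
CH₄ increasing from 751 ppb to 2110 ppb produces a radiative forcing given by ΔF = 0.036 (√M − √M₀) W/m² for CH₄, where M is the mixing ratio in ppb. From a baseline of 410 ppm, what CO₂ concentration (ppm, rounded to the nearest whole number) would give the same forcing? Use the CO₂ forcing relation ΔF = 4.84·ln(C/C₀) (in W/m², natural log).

CH₄ forcing: 0.036 × (√2110 − √751) = 0.036 × (45.9347 − 27.4044) = 0.036 × 18.5303 = 0.66709 W/m².
Set 4.84 ln(C/410) = 0.66709: ln(C/410) = 0.66709/4.84 = 0.13783, so C = 410 × e^0.13783 = 410 × 1.14778 = 470.59 ppm.

C ≈ 471 ppm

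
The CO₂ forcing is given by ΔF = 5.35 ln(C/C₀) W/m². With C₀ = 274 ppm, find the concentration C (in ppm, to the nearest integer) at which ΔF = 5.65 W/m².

Set 5.35 ln(C/274) = 5.65, so ln(C/274) = 5.65/5.35 = 1.05607.
Then C/274 = e^1.05607 = 2.87505, giving C = 274 × 2.87505 = 787.76 ppm.

C ≈ 788 ppm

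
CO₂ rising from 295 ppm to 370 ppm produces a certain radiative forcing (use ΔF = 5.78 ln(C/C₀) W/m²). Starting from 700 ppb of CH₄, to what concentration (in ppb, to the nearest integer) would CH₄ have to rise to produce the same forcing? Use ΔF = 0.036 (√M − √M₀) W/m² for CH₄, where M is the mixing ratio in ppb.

M ≈ 3947 ppb

CO₂ forcing: 5.78 × ln(370/295) = 5.78 × 0.226528 = 1.30933 W/m².
Set 0.036(√M − √700) = 1.30933: √M = 1.30933/0.036 + √700 = 36.3703 + 26.4575 = 62.8278.
M = (62.8278)² = 3947.33 ppb.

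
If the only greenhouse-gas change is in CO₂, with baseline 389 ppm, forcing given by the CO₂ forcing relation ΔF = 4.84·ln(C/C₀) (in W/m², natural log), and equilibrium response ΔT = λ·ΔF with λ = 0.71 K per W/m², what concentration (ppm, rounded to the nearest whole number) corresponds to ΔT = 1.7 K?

Required forcing: ΔF = ΔT/λ = 1.7/0.71 = 2.3944 W/m².
Then ln(C/389) = ΔF/4.84 = 2.3944/4.84 = 0.49471.
So C = 389 × e^0.49471 = 389 × 1.64002 = 637.97 ppm.

C ≈ 638 ppm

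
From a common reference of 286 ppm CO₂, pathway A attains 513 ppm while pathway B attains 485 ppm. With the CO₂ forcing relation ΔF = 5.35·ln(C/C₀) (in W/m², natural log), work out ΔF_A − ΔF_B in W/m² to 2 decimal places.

ΔF_A = 5.35 ln(513/286) = 5.35 × 0.58428 = 3.1259 W/m².
ΔF_B = 5.35 ln(485/286) = 5.35 × 0.52816 = 2.8257 W/m².
Difference: 3.1259 − 2.8257 = 0.3002 W/m².

ΔF_A − ΔF_B = 0.30 W/m²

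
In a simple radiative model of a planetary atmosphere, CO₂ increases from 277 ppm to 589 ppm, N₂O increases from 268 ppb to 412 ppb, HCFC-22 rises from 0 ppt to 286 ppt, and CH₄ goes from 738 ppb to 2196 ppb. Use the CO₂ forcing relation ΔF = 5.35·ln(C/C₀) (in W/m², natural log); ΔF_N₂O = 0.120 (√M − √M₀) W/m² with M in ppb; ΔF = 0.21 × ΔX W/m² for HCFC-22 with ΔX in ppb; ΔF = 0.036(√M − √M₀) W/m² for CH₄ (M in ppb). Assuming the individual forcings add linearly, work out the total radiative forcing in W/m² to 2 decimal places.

CO₂: 5.35 × ln(589/277) = 5.35 × ln(2.12635) = 5.35 × 0.75441 = 4.0361 W/m².
N₂O: 0.120 × (√412 − √268) = 0.120 × (20.2978 − 16.3707) = 0.120 × 3.9271 = 0.4713 W/m².
HCFC-22: Δ = 286 − 0 = 286 ppt = 0.286 ppb; ΔF = 0.21 × 0.286 = 0.0601 W/m².
CH₄: 0.036 × (√2196 − √738) = 0.036 × (46.8615 − 27.1662) = 0.036 × 19.6953 = 0.7090 W/m².
Total ΔF = 4.0361 + 0.4713 + 0.0601 + 0.7090 = 5.2765 W/m².

ΔF = 5.28 W/m²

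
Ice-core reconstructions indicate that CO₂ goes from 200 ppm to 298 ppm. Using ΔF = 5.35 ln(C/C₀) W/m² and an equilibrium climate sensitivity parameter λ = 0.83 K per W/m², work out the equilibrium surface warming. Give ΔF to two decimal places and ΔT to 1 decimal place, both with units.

ΔF = 2.13 W/m²; ΔT = 1.8 K

CO₂: 5.35 × ln(298/200) = 5.35 × ln(1.49000) = 5.35 × 0.39878 = 2.1335 W/m².
ΔT = λ ΔF = 0.83 × 2.13 = 1.7679 K.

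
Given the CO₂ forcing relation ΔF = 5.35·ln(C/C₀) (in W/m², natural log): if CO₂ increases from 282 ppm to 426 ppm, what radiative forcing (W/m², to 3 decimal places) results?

CO₂: 5.35 × ln(426/282) = 5.35 × ln(1.51064) = 5.35 × 0.41253 = 2.2070 W/m².

ΔF = 2.207 W/m²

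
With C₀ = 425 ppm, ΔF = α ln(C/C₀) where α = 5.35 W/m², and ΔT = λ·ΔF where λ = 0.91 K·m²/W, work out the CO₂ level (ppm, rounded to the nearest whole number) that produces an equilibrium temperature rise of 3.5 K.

Required forcing: ΔF = ΔT/λ = 3.5/0.91 = 3.8462 W/m².
Then ln(C/425) = ΔF/5.35 = 3.8462/5.35 = 0.71892.
So C = 425 × e^0.71892 = 425 × 2.05222 = 872.19 ppm.

C ≈ 872 ppm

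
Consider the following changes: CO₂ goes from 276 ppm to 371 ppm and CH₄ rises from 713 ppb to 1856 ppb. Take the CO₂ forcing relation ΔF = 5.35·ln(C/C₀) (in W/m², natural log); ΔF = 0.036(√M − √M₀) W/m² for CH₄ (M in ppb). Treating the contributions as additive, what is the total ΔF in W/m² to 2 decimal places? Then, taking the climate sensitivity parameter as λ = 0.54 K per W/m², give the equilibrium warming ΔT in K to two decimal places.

CO₂: 5.35 × ln(371/276) = 5.35 × ln(1.34420) = 5.35 × 0.29580 = 1.5825 W/m².
CH₄: 0.036 × (√1856 − √713) = 0.036 × (43.0813 − 26.7021) = 0.036 × 16.3792 = 0.5897 W/m².
Total ΔF = 1.5825 + 0.5897 = 2.1722 W/m².
ΔT = λ ΔF = 0.54 × 2.17 = 1.1718 K.

ΔF = 2.17 W/m²; ΔT = 1.17 K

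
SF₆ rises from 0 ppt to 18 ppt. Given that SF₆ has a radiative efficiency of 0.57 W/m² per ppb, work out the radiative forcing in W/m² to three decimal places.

SF₆: Δ = 18 − 0 = 18 ppt = 0.018 ppb; ΔF = 0.57 × 0.018 = 0.0103 W/m².

ΔF = 0.010 W/m²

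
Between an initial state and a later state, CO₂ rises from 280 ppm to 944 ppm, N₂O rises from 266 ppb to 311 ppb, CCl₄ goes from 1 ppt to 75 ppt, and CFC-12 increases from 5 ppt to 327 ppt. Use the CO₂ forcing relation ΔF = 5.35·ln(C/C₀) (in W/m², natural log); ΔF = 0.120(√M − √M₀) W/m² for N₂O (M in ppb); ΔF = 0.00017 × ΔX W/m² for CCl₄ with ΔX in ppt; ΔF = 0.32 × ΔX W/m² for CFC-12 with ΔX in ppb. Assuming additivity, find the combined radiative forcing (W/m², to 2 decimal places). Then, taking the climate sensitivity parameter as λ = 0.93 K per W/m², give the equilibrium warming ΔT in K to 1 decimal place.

CO₂: 5.35 × ln(944/280) = 5.35 × ln(3.37143) = 5.35 × 1.21534 = 6.5021 W/m².
N₂O: 0.120 × (√311 − √266) = 0.120 × (17.6352 − 16.3095) = 0.120 × 1.3257 = 0.1591 W/m².
CCl₄: ΔF = 0.00017 × (75 − 1) = 0.00017 × 74 = 0.0126 W/m².
CFC-12: Δ = 327 − 5 = 322 ppt = 0.322 ppb; ΔF = 0.32 × 0.322 = 0.1030 W/m².
Total ΔF = 6.5021 + 0.1591 + 0.0126 + 0.1030 = 6.7768 W/m².
ΔT = λ ΔF = 0.93 × 6.78 = 6.3054 K.

ΔF = 6.78 W/m²; ΔT = 6.3 K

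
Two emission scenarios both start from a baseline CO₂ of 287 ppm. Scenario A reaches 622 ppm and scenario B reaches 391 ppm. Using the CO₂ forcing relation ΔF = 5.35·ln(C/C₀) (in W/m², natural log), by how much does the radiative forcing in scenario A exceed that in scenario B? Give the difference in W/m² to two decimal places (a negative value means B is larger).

ΔF_A − ΔF_B = 2.48 W/m²

ΔF_A = 5.35 ln(622/287) = 5.35 × 0.77346 = 4.1380 W/m².
ΔF_B = 5.35 ln(391/287) = 5.35 × 0.30923 = 1.6544 W/m².
Difference: 4.1380 − 1.6544 = 2.4836 W/m².
(Equivalently, ΔF_A − ΔF_B = 5.35 ln(622/391) = 5.35 × 0.46423 = 2.4836 W/m².)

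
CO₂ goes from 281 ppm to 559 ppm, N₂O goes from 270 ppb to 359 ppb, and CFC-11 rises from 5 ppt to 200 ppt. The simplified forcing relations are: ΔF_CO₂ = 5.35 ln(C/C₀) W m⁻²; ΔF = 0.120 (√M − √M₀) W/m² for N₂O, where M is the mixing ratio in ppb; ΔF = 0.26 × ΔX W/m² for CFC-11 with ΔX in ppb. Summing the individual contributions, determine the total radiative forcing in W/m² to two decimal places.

CO₂: 5.35 × ln(559/281) = 5.35 × ln(1.98932) = 5.35 × 0.68779 = 3.6797 W/m².
N₂O: 0.120 × (√359 − √270) = 0.120 × (18.9473 − 16.4317) = 0.120 × 2.5156 = 0.3019 W/m².
CFC-11: Δ = 200 − 5 = 195 ppt = 0.195 ppb; ΔF = 0.26 × 0.195 = 0.0507 W/m².
Total ΔF = 3.6797 + 0.3019 + 0.0507 = 4.0323 W/m².

ΔF = 4.03 W/m²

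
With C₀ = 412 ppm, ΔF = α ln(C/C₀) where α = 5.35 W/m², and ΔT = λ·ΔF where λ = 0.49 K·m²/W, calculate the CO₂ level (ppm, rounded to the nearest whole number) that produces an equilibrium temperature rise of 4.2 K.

Required forcing: ΔF = ΔT/λ = 4.2/0.49 = 8.5714 W/m².
Then ln(C/412) = ΔF/5.35 = 8.5714/5.35 = 1.60213.
So C = 412 × e^1.60213 = 412 × 4.96359 = 2045.00 ppm.

C ≈ 2045 ppm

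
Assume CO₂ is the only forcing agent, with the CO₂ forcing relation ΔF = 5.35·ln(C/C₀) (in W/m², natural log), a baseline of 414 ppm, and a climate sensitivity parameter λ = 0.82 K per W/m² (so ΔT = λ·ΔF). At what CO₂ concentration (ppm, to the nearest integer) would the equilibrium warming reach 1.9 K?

Required forcing: ΔF = ΔT/λ = 1.9/0.82 = 2.3171 W/m².
Then ln(C/414) = ΔF/5.35 = 2.3171/5.35 = 0.43310.
So C = 414 × e^0.43310 = 414 × 1.54203 = 638.40 ppm.

C ≈ 638 ppm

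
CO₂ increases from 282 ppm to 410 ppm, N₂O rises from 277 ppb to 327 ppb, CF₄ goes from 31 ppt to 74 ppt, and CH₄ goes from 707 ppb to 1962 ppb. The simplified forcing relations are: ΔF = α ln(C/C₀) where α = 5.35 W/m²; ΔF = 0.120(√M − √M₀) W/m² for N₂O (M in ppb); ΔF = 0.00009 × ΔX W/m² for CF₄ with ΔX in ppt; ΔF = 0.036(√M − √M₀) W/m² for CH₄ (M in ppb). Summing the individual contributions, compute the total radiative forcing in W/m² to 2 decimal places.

ΔF = 2.82 W/m²

CO₂: 5.35 × ln(410/282) = 5.35 × ln(1.45390) = 5.35 × 0.37425 = 2.0022 W/m².
N₂O: 0.120 × (√327 − √277) = 0.120 × (18.0831 − 16.6433) = 0.120 × 1.4398 = 0.1728 W/m².
CF₄: ΔF = 0.00009 × (74 − 31) = 0.00009 × 43 = 0.0039 W/m².
CH₄: 0.036 × (√1962 − √707) = 0.036 × (44.2945 − 26.5895) = 0.036 × 17.7050 = 0.6374 W/m².
Total ΔF = 2.0022 + 0.1728 + 0.0039 + 0.6374 = 2.8163 W/m².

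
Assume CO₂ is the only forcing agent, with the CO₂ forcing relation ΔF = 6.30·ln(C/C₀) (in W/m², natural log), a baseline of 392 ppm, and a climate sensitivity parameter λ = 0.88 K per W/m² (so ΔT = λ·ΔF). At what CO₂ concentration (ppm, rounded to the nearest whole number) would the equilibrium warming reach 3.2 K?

C ≈ 698 ppm

Required forcing: ΔF = ΔT/λ = 3.2/0.88 = 3.6364 W/m².
Then ln(C/392) = ΔF/6.30 = 3.6364/6.30 = 0.57721.
So C = 392 × e^0.57721 = 392 × 1.78106 = 698.18 ppm.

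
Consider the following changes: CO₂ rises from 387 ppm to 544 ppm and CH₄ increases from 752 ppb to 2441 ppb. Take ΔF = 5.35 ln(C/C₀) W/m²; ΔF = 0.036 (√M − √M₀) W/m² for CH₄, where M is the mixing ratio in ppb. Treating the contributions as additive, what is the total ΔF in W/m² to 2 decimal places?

CO₂: 5.35 × ln(544/387) = 5.35 × ln(1.40568) = 5.35 × 0.34052 = 1.8218 W/m².
CH₄: 0.036 × (√2441 − √752) = 0.036 × (49.4065 − 27.4226) = 0.036 × 21.9839 = 0.7914 W/m².
Total ΔF = 1.8218 + 0.7914 = 2.6132 W/m².

ΔF = 2.61 W/m²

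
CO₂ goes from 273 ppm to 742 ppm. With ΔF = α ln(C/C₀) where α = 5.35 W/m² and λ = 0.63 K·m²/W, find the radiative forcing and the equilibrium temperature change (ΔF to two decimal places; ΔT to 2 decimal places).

CO₂: 5.35 × ln(742/273) = 5.35 × ln(2.71795) = 5.35 × 0.99988 = 5.3494 W/m².
ΔT = λ ΔF = 0.63 × 5.35 = 3.3705 K.

ΔF = 5.35 W/m²; ΔT = 3.37 K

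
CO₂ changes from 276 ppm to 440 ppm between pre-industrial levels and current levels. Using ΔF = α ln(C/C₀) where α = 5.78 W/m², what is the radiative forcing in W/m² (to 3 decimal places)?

ΔF = 2.696 W/m²

CO₂ absorption bands are partially saturated, so forcing scales with the logarithm of the concentration ratio.
CO₂: 5.78 × ln(440/276) = 5.78 × ln(1.59420) = 5.78 × 0.46637 = 2.6956 W/m².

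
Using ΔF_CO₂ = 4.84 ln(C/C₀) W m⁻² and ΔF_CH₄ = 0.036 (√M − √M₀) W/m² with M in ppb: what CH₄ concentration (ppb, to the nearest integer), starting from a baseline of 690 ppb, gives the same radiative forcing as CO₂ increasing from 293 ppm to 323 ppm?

M ≈ 1550 ppb

CO₂ forcing: 4.84 × ln(323/293) = 4.84 × 0.097480 = 0.47180 W/m².
Set 0.036(√M − √690) = 0.47180: √M = 0.47180/0.036 + √690 = 13.1056 + 26.2679 = 39.3735.
M = (39.3735)² = 1550.27 ppb.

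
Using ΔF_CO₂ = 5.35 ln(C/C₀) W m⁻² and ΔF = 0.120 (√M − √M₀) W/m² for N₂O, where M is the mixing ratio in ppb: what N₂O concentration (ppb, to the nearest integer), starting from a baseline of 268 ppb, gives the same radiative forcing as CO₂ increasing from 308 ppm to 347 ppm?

M ≈ 470 ppb

CO₂ forcing: 5.35 × ln(347/308) = 5.35 × 0.119225 = 0.63785 W/m².
Set 0.120(√M − √268) = 0.63785: √M = 0.63785/0.120 + √268 = 5.3154 + 16.3707 = 21.6861.
M = (21.6861)² = 470.29 ppb.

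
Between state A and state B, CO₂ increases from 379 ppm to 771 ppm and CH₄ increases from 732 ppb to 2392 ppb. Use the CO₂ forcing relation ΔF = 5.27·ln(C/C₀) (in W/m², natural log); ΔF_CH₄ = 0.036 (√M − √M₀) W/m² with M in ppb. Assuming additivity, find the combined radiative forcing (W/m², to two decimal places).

CO₂: 5.27 × ln(771/379) = 5.27 × ln(2.03430) = 5.27 × 0.71015 = 3.7425 W/m².
CH₄: 0.036 × (√2392 − √732) = 0.036 × (48.9081 − 27.0555) = 0.036 × 21.8526 = 0.7867 W/m².
Total ΔF = 3.7425 + 0.7867 = 4.5292 W/m².

ΔF = 4.53 W/m²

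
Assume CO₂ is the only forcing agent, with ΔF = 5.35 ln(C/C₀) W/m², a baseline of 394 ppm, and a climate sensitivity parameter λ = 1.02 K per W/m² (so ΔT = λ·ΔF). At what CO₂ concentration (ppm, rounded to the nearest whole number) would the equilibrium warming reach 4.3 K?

Required forcing: ΔF = ΔT/λ = 4.3/1.02 = 4.2157 W/m².
Then ln(C/394) = ΔF/5.35 = 4.2157/5.35 = 0.78798.
So C = 394 × e^0.78798 = 394 × 2.19895 = 866.39 ppm.

C ≈ 866 ppm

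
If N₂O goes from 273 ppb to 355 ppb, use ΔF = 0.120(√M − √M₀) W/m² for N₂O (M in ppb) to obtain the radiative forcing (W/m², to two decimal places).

ΔF = 0.28 W/m²

N₂O: 0.120 × (√355 − √273) = 0.120 × (18.8414 − 16.5227) = 0.120 × 2.3187 = 0.2782 W/m².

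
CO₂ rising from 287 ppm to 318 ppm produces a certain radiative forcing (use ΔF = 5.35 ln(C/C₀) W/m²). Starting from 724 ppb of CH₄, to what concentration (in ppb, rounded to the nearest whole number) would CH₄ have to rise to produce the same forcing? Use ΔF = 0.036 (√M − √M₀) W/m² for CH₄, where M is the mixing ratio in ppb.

CO₂ forcing: 5.35 × ln(318/287) = 5.35 × 0.102569 = 0.54874 W/m².
Set 0.036(√M − √724) = 0.54874: √M = 0.54874/0.036 + √724 = 15.2428 + 26.9072 = 42.1500.
M = (42.1500)² = 1776.62 ppb.

M ≈ 1777 ppb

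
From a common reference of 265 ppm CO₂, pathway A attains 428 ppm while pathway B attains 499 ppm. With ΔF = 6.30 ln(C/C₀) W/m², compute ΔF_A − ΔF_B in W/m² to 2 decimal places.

ΔF_A − ΔF_B = -0.97 W/m²

ΔF_A = 6.30 ln(428/265) = 6.30 × 0.47939 = 3.0202 W/m².
ΔF_B = 6.30 ln(499/265) = 6.30 × 0.63288 = 3.9871 W/m².
Difference: 3.0202 − 3.9871 = -0.9669 W/m².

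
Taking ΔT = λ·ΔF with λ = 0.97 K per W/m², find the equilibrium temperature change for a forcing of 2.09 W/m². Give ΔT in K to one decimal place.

ΔT = 2.0 K

ΔT = λ ΔF = 0.97 × 2.09 = 2.0273 K.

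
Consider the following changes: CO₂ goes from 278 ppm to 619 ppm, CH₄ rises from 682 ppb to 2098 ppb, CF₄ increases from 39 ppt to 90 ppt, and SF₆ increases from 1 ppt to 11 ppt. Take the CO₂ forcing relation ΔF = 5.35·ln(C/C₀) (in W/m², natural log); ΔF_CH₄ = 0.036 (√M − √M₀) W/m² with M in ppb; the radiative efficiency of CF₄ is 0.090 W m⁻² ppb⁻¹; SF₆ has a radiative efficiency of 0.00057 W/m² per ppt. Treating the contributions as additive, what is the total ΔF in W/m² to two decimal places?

ΔF = 5.00 W/m²

CO₂: 5.35 × ln(619/278) = 5.35 × ln(2.22662) = 5.35 × 0.80048 = 4.2826 W/m².
CH₄: 0.036 × (√2098 − √682) = 0.036 × (45.8039 − 26.1151) = 0.036 × 19.6888 = 0.7088 W/m².
CF₄: Δ = 90 − 39 = 51 ppt = 0.051 ppb; ΔF = 0.090 × 0.051 = 0.0046 W/m².
SF₆: ΔF = 0.00057 × (11 − 1) = 0.00057 × 10 = 0.0057 W/m².
Total ΔF = 4.2826 + 0.7088 + 0.0046 + 0.0057 = 5.0017 W/m².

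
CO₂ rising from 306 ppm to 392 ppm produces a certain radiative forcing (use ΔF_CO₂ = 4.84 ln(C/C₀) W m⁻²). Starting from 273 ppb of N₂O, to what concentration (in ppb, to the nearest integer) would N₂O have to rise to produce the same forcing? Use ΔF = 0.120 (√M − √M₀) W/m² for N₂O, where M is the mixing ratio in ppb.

CO₂ forcing: 4.84 × ln(392/306) = 4.84 × 0.247677 = 1.19876 W/m².
Set 0.120(√M − √273) = 1.19876: √M = 1.19876/0.120 + √273 = 9.9897 + 16.5227 = 26.5124.
M = (26.5124)² = 702.91 ppb.

M ≈ 703 ppb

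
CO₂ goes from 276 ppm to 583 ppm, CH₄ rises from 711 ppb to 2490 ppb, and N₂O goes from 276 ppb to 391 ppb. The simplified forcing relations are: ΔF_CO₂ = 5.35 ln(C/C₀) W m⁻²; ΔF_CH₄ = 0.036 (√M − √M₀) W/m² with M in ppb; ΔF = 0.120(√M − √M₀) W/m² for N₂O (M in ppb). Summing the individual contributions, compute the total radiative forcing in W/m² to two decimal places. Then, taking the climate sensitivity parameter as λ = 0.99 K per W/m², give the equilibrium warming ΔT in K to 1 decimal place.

ΔF = 5.22 W/m²; ΔT = 5.2 K

CO₂: 5.35 × ln(583/276) = 5.35 × ln(2.11232) = 5.35 × 0.74779 = 4.0007 W/m².
CH₄: 0.036 × (√2490 − √711) = 0.036 × (49.8999 − 26.6646) = 0.036 × 23.2353 = 0.8365 W/m².
N₂O: 0.120 × (√391 − √276) = 0.120 × (19.7737 − 16.6132) = 0.120 × 3.1605 = 0.3793 W/m².
Total ΔF = 4.0007 + 0.8365 + 0.3793 = 5.2165 W/m².
ΔT = λ ΔF = 0.99 × 5.22 = 5.1678 K.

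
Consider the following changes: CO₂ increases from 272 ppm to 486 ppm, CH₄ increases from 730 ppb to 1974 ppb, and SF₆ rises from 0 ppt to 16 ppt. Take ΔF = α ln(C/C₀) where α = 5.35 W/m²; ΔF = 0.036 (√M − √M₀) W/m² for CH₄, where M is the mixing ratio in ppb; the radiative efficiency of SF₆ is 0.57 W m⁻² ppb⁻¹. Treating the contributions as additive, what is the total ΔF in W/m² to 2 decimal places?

ΔF = 3.74 W/m²

CO₂: 5.35 × ln(486/272) = 5.35 × ln(1.78676) = 5.35 × 0.58040 = 3.1051 W/m².
CH₄: 0.036 × (√1974 − √730) = 0.036 × (44.4297 − 27.0185) = 0.036 × 17.4112 = 0.6268 W/m².
SF₆: Δ = 16 − 0 = 16 ppt = 0.016 ppb; ΔF = 0.57 × 0.016 = 0.0091 W/m².
Total ΔF = 3.1051 + 0.6268 + 0.0091 = 3.7410 W/m².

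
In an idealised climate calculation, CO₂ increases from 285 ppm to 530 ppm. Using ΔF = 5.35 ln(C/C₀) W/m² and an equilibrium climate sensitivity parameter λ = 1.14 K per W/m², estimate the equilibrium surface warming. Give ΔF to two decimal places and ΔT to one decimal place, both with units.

ΔF = 3.32 W/m²; ΔT = 3.8 K

CO₂: 5.35 × ln(530/285) = 5.35 × ln(1.85965) = 5.35 × 0.62039 = 3.3191 W/m².
ΔT = λ ΔF = 1.14 × 3.32 = 3.7848 K.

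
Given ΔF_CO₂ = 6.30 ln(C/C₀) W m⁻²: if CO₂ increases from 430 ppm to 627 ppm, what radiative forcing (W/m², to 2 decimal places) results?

ΔF = 2.38 W/m²

CO₂: 6.30 × ln(627/430) = 6.30 × ln(1.45814) = 6.30 × 0.37716 = 2.3761 W/m².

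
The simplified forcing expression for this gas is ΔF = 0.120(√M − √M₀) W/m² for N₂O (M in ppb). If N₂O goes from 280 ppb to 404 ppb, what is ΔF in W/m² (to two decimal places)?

ΔF = 0.40 W/m²

N₂O: 0.120 × (√404 − √280) = 0.120 × (20.0998 − 16.7332) = 0.120 × 3.3666 = 0.4040 W/m².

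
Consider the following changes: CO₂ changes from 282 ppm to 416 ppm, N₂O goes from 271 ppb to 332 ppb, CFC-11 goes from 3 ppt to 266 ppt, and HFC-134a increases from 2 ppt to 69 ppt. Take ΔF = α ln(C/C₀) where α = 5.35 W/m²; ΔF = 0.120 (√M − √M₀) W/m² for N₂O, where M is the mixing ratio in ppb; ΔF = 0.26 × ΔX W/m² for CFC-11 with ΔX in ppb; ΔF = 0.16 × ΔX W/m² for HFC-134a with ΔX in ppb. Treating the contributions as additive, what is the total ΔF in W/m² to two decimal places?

ΔF = 2.37 W/m²

CO₂: 5.35 × ln(416/282) = 5.35 × ln(1.47518) = 5.35 × 0.38878 = 2.0800 W/m².
N₂O: 0.120 × (√332 − √271) = 0.120 × (18.2209 − 16.4621) = 0.120 × 1.7588 = 0.2111 W/m².
CFC-11: Δ = 266 − 3 = 263 ppt = 0.263 ppb; ΔF = 0.26 × 0.263 = 0.0684 W/m².
HFC-134a: Δ = 69 − 2 = 67 ppt = 0.067 ppb; ΔF = 0.16 × 0.067 = 0.0107 W/m².
Total ΔF = 2.0800 + 0.2111 + 0.0684 + 0.0107 = 2.3702 W/m².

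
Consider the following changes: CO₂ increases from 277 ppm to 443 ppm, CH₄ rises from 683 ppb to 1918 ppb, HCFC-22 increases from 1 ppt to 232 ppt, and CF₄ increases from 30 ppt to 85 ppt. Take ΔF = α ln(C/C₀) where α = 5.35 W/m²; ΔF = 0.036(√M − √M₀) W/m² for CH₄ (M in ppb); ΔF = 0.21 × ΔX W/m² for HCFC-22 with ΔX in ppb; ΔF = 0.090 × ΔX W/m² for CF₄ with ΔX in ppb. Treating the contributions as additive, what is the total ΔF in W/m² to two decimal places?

ΔF = 3.20 W/m²

CO₂: 5.35 × ln(443/277) = 5.35 × ln(1.59928) = 5.35 × 0.46955 = 2.5121 W/m².
CH₄: 0.036 × (√1918 − √683) = 0.036 × (43.7950 − 26.1343) = 0.036 × 17.6607 = 0.6358 W/m².
HCFC-22: Δ = 232 − 1 = 231 ppt = 0.231 ppb; ΔF = 0.21 × 0.231 = 0.0485 W/m².
CF₄: Δ = 85 − 30 = 55 ppt = 0.055 ppb; ΔF = 0.090 × 0.055 = 0.0050 W/m².
Total ΔF = 2.5121 + 0.6358 + 0.0485 + 0.0050 = 3.2014 W/m².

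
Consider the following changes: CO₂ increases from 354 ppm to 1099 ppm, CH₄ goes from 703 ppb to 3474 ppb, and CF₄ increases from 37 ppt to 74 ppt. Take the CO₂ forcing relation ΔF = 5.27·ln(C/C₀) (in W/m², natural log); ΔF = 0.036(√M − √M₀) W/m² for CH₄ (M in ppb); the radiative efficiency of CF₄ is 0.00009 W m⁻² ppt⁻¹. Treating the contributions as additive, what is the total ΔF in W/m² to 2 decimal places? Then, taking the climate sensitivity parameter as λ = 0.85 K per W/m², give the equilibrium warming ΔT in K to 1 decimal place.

ΔF = 7.14 W/m²; ΔT = 6.1 K

CO₂: 5.27 × ln(1099/354) = 5.27 × ln(3.10452) = 5.27 × 1.13286 = 5.9702 W/m².
CH₄: 0.036 × (√3474 − √703) = 0.036 × (58.9406 − 26.5141) = 0.036 × 32.4265 = 1.1674 W/m².
CF₄: ΔF = 0.00009 × (74 − 37) = 0.00009 × 37 = 0.0033 W/m².
Total ΔF = 5.9702 + 1.1674 + 0.0033 = 7.1409 W/m².
ΔT = λ ΔF = 0.85 × 7.14 = 6.0690 K.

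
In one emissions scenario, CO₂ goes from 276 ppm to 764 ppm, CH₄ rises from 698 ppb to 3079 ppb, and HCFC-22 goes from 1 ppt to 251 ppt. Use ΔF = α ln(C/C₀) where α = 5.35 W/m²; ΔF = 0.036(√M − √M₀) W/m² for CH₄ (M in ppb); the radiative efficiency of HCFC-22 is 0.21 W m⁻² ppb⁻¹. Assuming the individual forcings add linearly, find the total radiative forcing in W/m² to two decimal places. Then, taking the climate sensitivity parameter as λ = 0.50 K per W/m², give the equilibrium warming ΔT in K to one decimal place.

ΔF = 6.55 W/m²; ΔT = 3.3 K

CO₂: 5.35 × ln(764/276) = 5.35 × ln(2.76812) = 5.35 × 1.01817 = 5.4472 W/m².
CH₄: 0.036 × (√3079 − √698) = 0.036 × (55.4887 − 26.4197) = 0.036 × 29.0690 = 1.0465 W/m².
HCFC-22: Δ = 251 − 1 = 250 ppt = 0.250 ppb; ΔF = 0.21 × 0.250 = 0.0525 W/m².
Total ΔF = 5.4472 + 1.0465 + 0.0525 = 6.5462 W/m².
ΔT = λ ΔF = 0.50 × 6.55 = 3.2750 K.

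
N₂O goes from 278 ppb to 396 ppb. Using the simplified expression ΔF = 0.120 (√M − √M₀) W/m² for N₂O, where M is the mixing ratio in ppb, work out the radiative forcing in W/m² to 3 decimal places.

N₂O: 0.120 × (√396 − √278) = 0.120 × (19.8997 − 16.6733) = 0.120 × 3.2264 = 0.3872 W/m².

ΔF = 0.387 W/m²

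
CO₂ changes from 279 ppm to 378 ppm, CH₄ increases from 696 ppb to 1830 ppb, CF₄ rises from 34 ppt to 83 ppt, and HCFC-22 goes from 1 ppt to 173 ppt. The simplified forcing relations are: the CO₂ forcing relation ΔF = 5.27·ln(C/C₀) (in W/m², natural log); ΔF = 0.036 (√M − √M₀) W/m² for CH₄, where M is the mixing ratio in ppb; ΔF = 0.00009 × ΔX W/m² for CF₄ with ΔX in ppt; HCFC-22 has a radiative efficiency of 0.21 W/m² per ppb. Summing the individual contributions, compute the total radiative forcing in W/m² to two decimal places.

ΔF = 2.23 W/m²

CO₂: 5.27 × ln(378/279) = 5.27 × ln(1.35484) = 5.27 × 0.30368 = 1.6004 W/m².
CH₄: 0.036 × (√1830 − √696) = 0.036 × (42.7785 − 26.3818) = 0.036 × 16.3967 = 0.5903 W/m².
CF₄: ΔF = 0.00009 × (83 − 34) = 0.00009 × 49 = 0.0044 W/m².
HCFC-22: Δ = 173 − 1 = 172 ppt = 0.172 ppb; ΔF = 0.21 × 0.172 = 0.0361 W/m².
Total ΔF = 1.6004 + 0.5903 + 0.0044 + 0.0361 = 2.2312 W/m².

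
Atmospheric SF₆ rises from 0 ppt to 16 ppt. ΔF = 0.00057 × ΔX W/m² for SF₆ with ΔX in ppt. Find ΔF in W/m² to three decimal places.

SF₆: ΔF = 0.00057 × (16 − 0) = 0.00057 × 16 = 0.0091 W/m².

ΔF = 0.009 W/m²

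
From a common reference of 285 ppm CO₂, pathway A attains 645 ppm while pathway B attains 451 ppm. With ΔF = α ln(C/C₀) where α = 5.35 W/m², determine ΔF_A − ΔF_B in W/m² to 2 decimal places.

ΔF_A = 5.35 ln(645/285) = 5.35 × 0.81676 = 4.3697 W/m².
ΔF_B = 5.35 ln(451/285) = 5.35 × 0.45898 = 2.4555 W/m².
Difference: 4.3697 − 2.4555 = 1.9142 W/m².

ΔF_A − ΔF_B = 1.91 W/m²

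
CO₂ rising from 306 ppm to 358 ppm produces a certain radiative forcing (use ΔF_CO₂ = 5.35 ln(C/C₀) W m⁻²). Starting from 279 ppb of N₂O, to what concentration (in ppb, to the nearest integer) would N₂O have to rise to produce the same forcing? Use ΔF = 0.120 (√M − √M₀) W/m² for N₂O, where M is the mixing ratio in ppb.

M ≈ 562 ppb

CO₂ forcing: 5.35 × ln(358/306) = 5.35 × 0.156948 = 0.83967 W/m².
Set 0.120(√M − √279) = 0.83967: √M = 0.83967/0.120 + √279 = 6.9973 + 16.7033 = 23.7006.
M = (23.7006)² = 561.72 ppb.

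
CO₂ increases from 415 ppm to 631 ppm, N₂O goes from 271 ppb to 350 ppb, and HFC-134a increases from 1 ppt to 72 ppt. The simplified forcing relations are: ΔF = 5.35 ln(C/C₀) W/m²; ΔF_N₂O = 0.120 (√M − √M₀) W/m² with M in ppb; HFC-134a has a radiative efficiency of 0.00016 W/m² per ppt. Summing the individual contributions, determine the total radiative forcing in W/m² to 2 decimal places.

ΔF = 2.52 W/m²

CO₂: 5.35 × ln(631/415) = 5.35 × ln(1.52048) = 5.35 × 0.41903 = 2.2418 W/m².
N₂O: 0.120 × (√350 − √271) = 0.120 × (18.7083 − 16.4621) = 0.120 × 2.2462 = 0.2695 W/m².
HFC-134a: ΔF = 0.00016 × (72 − 1) = 0.00016 × 71 = 0.0114 W/m².
Total ΔF = 2.2418 + 0.2695 + 0.0114 = 2.5227 W/m².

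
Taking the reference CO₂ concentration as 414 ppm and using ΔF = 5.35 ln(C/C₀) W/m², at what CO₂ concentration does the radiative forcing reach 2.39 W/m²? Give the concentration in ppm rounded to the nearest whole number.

Set 5.35 ln(C/414) = 2.39, so ln(C/414) = 2.39/5.35 = 0.44673.
Then C/414 = e^0.44673 = 1.56319, giving C = 414 × 1.56319 = 647.16 ppm.

C ≈ 647 ppm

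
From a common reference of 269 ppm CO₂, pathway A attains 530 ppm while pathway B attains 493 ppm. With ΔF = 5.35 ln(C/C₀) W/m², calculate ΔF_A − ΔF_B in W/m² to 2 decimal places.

ΔF_A = 5.35 ln(530/269) = 5.35 × 0.67817 = 3.6282 W/m².
ΔF_B = 5.35 ln(493/269) = 5.35 × 0.60580 = 3.2410 W/m².
Difference: 3.6282 − 3.2410 = 0.3872 W/m².

ΔF_A − ΔF_B = 0.39 W/m²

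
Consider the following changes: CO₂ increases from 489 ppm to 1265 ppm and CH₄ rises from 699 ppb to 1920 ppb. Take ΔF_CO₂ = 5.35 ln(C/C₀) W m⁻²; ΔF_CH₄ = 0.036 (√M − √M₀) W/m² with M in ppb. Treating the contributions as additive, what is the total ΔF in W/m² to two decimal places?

ΔF = 5.71 W/m²

CO₂: 5.35 × ln(1265/489) = 5.35 × ln(2.58691) = 5.35 × 0.95046 = 5.0850 W/m².
CH₄: 0.036 × (√1920 − √699) = 0.036 × (43.8178 − 26.4386) = 0.036 × 17.3792 = 0.6257 W/m².
Total ΔF = 5.0850 + 0.6257 = 5.7107 W/m².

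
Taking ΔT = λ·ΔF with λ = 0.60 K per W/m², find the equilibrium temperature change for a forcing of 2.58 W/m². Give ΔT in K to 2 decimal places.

ΔT = λ ΔF = 0.60 × 2.58 = 1.5480 K.

ΔT = 1.55 K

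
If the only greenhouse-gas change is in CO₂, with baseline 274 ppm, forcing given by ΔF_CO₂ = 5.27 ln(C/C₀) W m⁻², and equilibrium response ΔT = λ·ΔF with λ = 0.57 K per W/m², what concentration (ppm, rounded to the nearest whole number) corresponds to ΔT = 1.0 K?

Required forcing: ΔF = ΔT/λ = 1.0/0.57 = 1.7544 W/m².
Then ln(C/274) = ΔF/5.27 = 1.7544/5.27 = 0.33290.
So C = 274 × e^0.33290 = 274 × 1.39501 = 382.23 ppm.

C ≈ 382 ppm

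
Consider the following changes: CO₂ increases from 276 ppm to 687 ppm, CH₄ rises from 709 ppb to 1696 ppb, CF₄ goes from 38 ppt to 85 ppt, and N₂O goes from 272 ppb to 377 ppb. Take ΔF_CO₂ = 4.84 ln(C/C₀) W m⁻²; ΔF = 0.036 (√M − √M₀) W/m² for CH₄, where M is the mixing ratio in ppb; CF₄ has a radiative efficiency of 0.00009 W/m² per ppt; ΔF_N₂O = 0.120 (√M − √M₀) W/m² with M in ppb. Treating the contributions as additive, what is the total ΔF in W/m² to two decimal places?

CO₂: 4.84 × ln(687/276) = 4.84 × ln(2.48913) = 4.84 × 0.91193 = 4.4137 W/m².
CH₄: 0.036 × (√1696 − √709) = 0.036 × (41.1825 − 26.6271) = 0.036 × 14.5554 = 0.5240 W/m².
CF₄: ΔF = 0.00009 × (85 − 38) = 0.00009 × 47 = 0.0042 W/m².
N₂O: 0.120 × (√377 − √272) = 0.120 × (19.4165 − 16.4924) = 0.120 × 2.9241 = 0.3509 W/m².
Total ΔF = 4.4137 + 0.5240 + 0.0042 + 0.3509 = 5.2928 W/m².

ΔF = 5.29 W/m²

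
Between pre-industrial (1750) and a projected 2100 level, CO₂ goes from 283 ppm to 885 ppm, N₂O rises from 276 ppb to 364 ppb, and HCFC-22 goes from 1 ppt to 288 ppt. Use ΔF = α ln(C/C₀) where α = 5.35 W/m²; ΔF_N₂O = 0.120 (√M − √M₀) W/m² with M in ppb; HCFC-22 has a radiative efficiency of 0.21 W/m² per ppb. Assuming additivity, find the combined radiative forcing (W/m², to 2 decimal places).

CO₂: 5.35 × ln(885/283) = 5.35 × ln(3.12721) = 5.35 × 1.14014 = 6.0997 W/m².
N₂O: 0.120 × (√364 − √276) = 0.120 × (19.0788 − 16.6132) = 0.120 × 2.4656 = 0.2959 W/m².
HCFC-22: Δ = 288 − 1 = 287 ppt = 0.287 ppb; ΔF = 0.21 × 0.287 = 0.0603 W/m².
Total ΔF = 6.0997 + 0.2959 + 0.0603 = 6.4559 W/m².

ΔF = 6.46 W/m²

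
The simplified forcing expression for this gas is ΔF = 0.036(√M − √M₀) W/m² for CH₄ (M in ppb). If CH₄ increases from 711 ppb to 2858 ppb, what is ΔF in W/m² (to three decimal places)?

CH₄: 0.036 × (√2858 − √711) = 0.036 × (53.4603 − 26.6646) = 0.036 × 26.7957 = 0.9646 W/m².

ΔF = 0.965 W/m²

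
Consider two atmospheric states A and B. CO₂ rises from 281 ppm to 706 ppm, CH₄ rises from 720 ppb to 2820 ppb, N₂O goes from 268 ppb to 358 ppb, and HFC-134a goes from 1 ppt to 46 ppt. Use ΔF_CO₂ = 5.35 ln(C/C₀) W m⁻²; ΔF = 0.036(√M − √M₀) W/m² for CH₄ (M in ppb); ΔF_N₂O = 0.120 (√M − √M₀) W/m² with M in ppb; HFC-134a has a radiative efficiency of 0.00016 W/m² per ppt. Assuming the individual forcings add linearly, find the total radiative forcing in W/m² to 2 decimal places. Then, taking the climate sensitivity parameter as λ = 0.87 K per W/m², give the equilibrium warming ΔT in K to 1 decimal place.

CO₂: 5.35 × ln(706/281) = 5.35 × ln(2.51246) = 5.35 × 0.92126 = 4.9287 W/m².
CH₄: 0.036 × (√2820 − √720) = 0.036 × (53.1037 − 26.8328) = 0.036 × 26.2709 = 0.9458 W/m².
N₂O: 0.120 × (√358 − √268) = 0.120 × (18.9209 − 16.3707) = 0.120 × 2.5502 = 0.3060 W/m².
HFC-134a: ΔF = 0.00016 × (46 − 1) = 0.00016 × 45 = 0.0072 W/m².
Total ΔF = 4.9287 + 0.9458 + 0.3060 + 0.0072 = 6.1877 W/m².
ΔT = λ ΔF = 0.87 × 6.19 = 5.3853 K.

ΔF = 6.19 W/m²; ΔT = 5.4 K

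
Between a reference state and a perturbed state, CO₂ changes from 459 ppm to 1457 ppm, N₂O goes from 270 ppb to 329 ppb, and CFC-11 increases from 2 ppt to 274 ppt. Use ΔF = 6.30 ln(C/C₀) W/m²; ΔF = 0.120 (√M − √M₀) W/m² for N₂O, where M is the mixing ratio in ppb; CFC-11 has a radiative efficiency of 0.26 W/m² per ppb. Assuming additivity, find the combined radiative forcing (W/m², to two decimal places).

CO₂: 6.30 × ln(1457/459) = 6.30 × ln(3.17429) = 6.30 × 1.15508 = 7.2770 W/m².
N₂O: 0.120 × (√329 − √270) = 0.120 × (18.1384 − 16.4317) = 0.120 × 1.7067 = 0.2048 W/m².
CFC-11: Δ = 274 − 2 = 272 ppt = 0.272 ppb; ΔF = 0.26 × 0.272 = 0.0707 W/m².
Total ΔF = 7.2770 + 0.2048 + 0.0707 = 7.5525 W/m².

ΔF = 7.55 W/m²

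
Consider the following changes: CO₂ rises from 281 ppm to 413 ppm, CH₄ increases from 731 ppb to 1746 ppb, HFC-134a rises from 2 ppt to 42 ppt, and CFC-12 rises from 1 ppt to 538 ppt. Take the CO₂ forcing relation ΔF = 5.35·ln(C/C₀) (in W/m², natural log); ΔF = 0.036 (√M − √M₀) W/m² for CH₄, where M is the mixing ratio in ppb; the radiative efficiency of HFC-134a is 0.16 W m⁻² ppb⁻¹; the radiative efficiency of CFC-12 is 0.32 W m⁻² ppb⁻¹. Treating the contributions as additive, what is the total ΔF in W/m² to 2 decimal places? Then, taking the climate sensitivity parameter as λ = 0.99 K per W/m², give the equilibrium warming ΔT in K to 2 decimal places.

CO₂: 5.35 × ln(413/281) = 5.35 × ln(1.46975) = 5.35 × 0.38509 = 2.0602 W/m².
CH₄: 0.036 × (√1746 − √731) = 0.036 × (41.7852 − 27.0370) = 0.036 × 14.7482 = 0.5309 W/m².
HFC-134a: Δ = 42 − 2 = 40 ppt = 0.040 ppb; ΔF = 0.16 × 0.040 = 0.0064 W/m².
CFC-12: Δ = 538 − 1 = 537 ppt = 0.537 ppb; ΔF = 0.32 × 0.537 = 0.1718 W/m².
Total ΔF = 2.0602 + 0.5309 + 0.0064 + 0.1718 = 2.7693 W/m².
ΔT = λ ΔF = 0.99 × 2.77 = 2.7423 K.

ΔF = 2.77 W/m²; ΔT = 2.74 K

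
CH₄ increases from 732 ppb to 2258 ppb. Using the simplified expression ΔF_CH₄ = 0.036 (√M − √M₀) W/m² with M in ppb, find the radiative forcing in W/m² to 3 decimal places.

ΔF = 0.737 W/m²

CH₄: 0.036 × (√2258 − √732) = 0.036 × (47.5184 − 27.0555) = 0.036 × 20.4629 = 0.7367 W/m².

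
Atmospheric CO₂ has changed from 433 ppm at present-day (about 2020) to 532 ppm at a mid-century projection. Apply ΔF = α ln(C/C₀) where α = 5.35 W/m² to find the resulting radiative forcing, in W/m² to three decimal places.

CO₂: 5.35 × ln(532/433) = 5.35 × ln(1.22864) = 5.35 × 0.20591 = 1.1016 W/m².

ΔF = 1.102 W/m²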